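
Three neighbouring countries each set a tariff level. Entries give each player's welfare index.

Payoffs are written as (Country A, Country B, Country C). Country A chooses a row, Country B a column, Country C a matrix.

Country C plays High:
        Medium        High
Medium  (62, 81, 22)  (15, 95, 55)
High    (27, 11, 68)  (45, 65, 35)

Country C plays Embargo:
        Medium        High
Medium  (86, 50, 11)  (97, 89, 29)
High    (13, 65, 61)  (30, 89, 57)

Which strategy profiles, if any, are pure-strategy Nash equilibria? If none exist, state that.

This game has no pure Nash equilibrium.

Country A against (Medium, High): payoffs 62, 27 → best response Medium.
Country A against (Medium, Embargo): payoffs 86, 13 → best response Medium.
Country A against (High, High): payoffs 15, 45 → best response High.
Country A against (High, Embargo): payoffs 97, 30 → best response Medium.
Country B against (Medium, High): payoffs 81, 95 → best response High.
Country B against (Medium, Embargo): payoffs 50, 89 → best response High.
Country B against (High, High): payoffs 11, 65 → best response High.
Country B against (High, Embargo): payoffs 65, 89 → best response High.
Country C against (Medium, Medium): payoffs 22, 11 → best response High.
Country C against (Medium, High): payoffs 55, 29 → best response High.
Country C against (High, Medium): payoffs 68, 61 → best response High.
Country C against (High, High): payoffs 35, 57 → best response Embargo.
No profile is a mutual best response for all players.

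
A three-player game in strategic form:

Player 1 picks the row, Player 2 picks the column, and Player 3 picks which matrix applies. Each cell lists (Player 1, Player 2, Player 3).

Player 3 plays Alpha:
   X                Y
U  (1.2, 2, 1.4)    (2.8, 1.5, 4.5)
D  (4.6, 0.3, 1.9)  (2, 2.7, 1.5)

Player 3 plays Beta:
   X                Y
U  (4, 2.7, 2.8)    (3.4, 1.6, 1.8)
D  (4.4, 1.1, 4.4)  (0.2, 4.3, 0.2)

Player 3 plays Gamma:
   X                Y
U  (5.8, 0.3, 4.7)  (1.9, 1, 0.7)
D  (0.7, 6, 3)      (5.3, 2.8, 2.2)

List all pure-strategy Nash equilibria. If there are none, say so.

none

(U, X, Alpha): Player 1 can switch to D (1.2 → 4.6). Not NE.
(U, X, Beta): Player 1 can switch to D (4 → 4.4). Not NE.
(U, X, Gamma): Player 2 can switch to Y (0.3 → 1). Not NE.
(U, Y, Alpha): Player 2 can switch to X (1.5 → 2). Not NE.
(U, Y, Beta): Player 2 can switch to X (1.6 → 2.7). Not NE.
(U, Y, Gamma): Player 1 can switch to D (1.9 → 5.3). Not NE.
(The remaining 6 profiles each have a profitable deviation by the same check.)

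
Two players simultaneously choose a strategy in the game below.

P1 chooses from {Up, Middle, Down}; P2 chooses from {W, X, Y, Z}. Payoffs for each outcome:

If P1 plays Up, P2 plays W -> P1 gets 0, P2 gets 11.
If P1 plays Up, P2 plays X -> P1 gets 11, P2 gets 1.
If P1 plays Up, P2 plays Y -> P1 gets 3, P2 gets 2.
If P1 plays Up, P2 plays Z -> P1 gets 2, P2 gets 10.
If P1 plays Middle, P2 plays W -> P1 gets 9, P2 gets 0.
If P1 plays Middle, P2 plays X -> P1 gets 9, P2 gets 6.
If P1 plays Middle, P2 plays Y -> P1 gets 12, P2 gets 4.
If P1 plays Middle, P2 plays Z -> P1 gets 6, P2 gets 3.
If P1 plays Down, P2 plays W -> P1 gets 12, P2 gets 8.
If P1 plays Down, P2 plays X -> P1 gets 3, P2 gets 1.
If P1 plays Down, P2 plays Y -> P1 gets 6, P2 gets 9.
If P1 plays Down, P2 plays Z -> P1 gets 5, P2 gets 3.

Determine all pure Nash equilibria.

No pure-strategy Nash equilibrium.

P1 against W: payoffs 0, 9, 12 → best response Down.
P1 against X: payoffs 11, 9, 3 → best response Up.
P1 against Y: payoffs 3, 12, 6 → best response Middle.
P1 against Z: payoffs 2, 6, 5 → best response Middle.
P2 against Up: payoffs 11, 1, 2, 10 → best response W.
P2 against Middle: payoffs 0, 6, 4, 3 → best response X.
P2 against Down: payoffs 8, 1, 9, 3 → best response Y.
No profile is a mutual best response for all players.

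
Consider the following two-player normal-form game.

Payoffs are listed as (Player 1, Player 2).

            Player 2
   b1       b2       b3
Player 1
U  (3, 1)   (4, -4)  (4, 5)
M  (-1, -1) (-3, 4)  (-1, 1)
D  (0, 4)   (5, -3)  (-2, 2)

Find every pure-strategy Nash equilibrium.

Player 1 against b1: payoffs 3, -1, 0 → best response U.
Player 1 against b2: payoffs 4, -3, 5 → best response D.
Player 1 against b3: payoffs 4, -1, -2 → best response U.
Player 2 against U: payoffs 1, -4, 5 → best response b3.
Player 2 against M: payoffs -1, 4, 1 → best response b2.
Player 2 against D: payoffs 4, -3, 2 → best response b1.
Mutual best responses: (U, b3).

Pure NE: (U, b3)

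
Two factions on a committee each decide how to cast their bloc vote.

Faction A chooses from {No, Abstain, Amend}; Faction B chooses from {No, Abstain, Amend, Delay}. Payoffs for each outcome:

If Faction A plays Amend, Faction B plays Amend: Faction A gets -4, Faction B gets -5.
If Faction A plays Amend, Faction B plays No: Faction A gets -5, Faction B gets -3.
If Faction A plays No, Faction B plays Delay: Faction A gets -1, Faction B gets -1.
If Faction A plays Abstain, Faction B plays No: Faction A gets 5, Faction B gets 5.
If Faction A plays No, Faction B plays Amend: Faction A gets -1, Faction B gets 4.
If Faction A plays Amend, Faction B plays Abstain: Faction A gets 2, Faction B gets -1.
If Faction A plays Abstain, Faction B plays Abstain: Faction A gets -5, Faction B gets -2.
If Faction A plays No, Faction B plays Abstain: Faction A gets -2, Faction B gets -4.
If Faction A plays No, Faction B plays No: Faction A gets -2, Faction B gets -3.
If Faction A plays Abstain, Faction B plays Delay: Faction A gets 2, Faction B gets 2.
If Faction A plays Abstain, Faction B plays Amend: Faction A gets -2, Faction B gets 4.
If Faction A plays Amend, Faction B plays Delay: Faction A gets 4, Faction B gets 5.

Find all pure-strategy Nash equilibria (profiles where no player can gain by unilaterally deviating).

Faction A against No: payoffs -2, 5, -5 → best response Abstain.
Faction A against Abstain: payoffs -2, -5, 2 → best response Amend.
Faction A against Amend: payoffs -1, -2, -4 → best response No.
Faction A against Delay: payoffs -1, 2, 4 → best response Amend.
Faction B against No: payoffs -3, -4, 4, -1 → best response Amend.
Faction B against Abstain: payoffs 5, -2, 4, 2 → best response No.
Faction B against Amend: payoffs -3, -1, -5, 5 → best response Delay.
Mutual best responses: (No, Amend); (Abstain, No); (Amend, Delay).

Pure-strategy Nash equilibria: (No, Amend); (Abstain, No); (Amend, Delay)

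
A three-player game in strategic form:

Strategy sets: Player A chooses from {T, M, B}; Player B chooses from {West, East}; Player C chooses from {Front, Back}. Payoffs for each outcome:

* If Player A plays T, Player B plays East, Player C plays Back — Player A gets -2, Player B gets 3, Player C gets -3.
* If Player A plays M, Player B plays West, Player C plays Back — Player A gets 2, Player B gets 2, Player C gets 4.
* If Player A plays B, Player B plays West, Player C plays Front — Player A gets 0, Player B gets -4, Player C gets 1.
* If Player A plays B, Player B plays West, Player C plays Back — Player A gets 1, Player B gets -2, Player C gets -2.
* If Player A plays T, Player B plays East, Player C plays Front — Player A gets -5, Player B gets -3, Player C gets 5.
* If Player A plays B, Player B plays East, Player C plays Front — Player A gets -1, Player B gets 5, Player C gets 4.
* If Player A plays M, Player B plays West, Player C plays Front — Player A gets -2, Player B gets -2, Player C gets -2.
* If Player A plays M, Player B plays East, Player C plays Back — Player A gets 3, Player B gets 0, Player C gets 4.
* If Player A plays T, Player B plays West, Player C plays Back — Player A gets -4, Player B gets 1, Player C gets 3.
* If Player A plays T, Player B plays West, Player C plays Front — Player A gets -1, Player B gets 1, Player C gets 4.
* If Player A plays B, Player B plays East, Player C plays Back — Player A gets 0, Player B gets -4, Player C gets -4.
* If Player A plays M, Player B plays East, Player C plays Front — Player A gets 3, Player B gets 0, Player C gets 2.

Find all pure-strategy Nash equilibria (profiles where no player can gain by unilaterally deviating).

(T, West, Front): Player A can switch to B (-1 → 0). Not NE.
(T, West, Back): Player A can switch to M (-4 → 2). Not NE.
(T, East, Front): Player A can switch to M (-5 → 3). Not NE.
(T, East, Back): Player A can switch to M (-2 → 3). Not NE.
(M, West, Front): Player A can switch to T (-2 → -1). Not NE.
(M, West, Back): Player A gets 2, best alternative 1; Player B gets 2, best alternative 0; Player C gets 4, best alternative -2. No profitable deviation — NE.
(M, East, Front): Player C can switch to Back (2 → 4). Not NE.
(M, East, Back): Player B can switch to West (0 → 2). Not NE.
(B, West, Front): Player B can switch to East (-4 → 5). Not NE.
(B, West, Back): Player A can switch to M (1 → 2). Not NE.
(B, East, Front): Player A can switch to M (-1 → 3). Not NE.
(The remaining 1 profile has a profitable deviation by the same check.)

Pure NE: (M, West, Back)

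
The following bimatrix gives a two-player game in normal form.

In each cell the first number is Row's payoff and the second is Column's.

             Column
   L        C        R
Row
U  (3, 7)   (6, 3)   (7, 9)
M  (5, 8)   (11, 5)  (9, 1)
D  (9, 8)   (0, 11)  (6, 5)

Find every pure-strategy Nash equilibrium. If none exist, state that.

For each player, find the best response to each opponent profile; mutual best responses are the pure NE.
Row against L: payoffs 3, 5, 9 → best response D.
Row against C: payoffs 6, 11, 0 → best response M.
Row against R: payoffs 7, 9, 6 → best response M.
Column against U: payoffs 7, 3, 9 → best response R.
Column against M: payoffs 8, 5, 1 → best response L.
Column against D: payoffs 8, 11, 5 → best response C.
No profile is a mutual best response for all players.

This game has no pure Nash equilibrium.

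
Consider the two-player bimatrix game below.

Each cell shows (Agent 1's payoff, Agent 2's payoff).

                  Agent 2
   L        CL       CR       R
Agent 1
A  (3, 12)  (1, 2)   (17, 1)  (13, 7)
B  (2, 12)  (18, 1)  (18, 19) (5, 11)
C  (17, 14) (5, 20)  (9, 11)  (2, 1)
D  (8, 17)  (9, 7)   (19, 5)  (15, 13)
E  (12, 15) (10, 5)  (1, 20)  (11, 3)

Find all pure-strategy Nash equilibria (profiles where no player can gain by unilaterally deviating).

Agent 1 against L: payoffs 3, 2, 17, 8, 12 → best response C.
Agent 1 against CL: payoffs 1, 18, 5, 9, 10 → best response B.
Agent 1 against CR: payoffs 17, 18, 9, 19, 1 → best response D.
Agent 1 against R: payoffs 13, 5, 2, 15, 11 → best response D.
Agent 2 against A: payoffs 12, 2, 1, 7 → best response L.
Agent 2 against B: payoffs 12, 1, 19, 11 → best response CR.
Agent 2 against C: payoffs 14, 20, 11, 1 → best response CL.
Agent 2 against D: payoffs 17, 7, 5, 13 → best response L.
Agent 2 against E: payoffs 15, 5, 20, 3 → best response CR.
No profile is a mutual best response for all players.

This game has no pure Nash equilibrium.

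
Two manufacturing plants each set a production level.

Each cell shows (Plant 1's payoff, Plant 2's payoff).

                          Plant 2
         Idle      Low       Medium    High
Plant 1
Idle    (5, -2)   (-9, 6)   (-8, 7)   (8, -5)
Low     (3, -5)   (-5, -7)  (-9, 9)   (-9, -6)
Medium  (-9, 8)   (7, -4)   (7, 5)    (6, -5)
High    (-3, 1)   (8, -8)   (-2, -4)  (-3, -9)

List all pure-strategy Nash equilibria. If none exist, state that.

For each strategy profile, look for a profitable unilateral deviation.
(Idle, Idle): Plant 2 can switch to Low (-2 → 6). Not NE.
(Idle, Low): Plant 1 can switch to Low (-9 → -5). Not NE.
(Idle, Medium): Plant 1 can switch to Medium (-8 → 7). Not NE.
(Idle, High): Plant 2 can switch to Idle (-5 → -2). Not NE.
(Low, Idle): Plant 1 can switch to Idle (3 → 5). Not NE.
(Low, Low): Plant 1 can switch to Medium (-5 → 7). Not NE.
(The remaining 10 profiles each have a profitable deviation by the same check.)

none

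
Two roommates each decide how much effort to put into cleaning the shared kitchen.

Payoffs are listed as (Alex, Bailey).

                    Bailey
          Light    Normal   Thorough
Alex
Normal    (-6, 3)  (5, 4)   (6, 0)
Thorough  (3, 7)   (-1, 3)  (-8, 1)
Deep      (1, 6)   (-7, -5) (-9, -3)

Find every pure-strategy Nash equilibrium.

The pure Nash equilibria are (Normal, Normal), (Thorough, Light).

Mark each player's best response to every combination of opponents' strategies; a profile where every player is best-responding is a pure Nash equilibrium.
Alex against Light: payoffs -6, 3, 1 → best response Thorough.
Alex against Normal: payoffs 5, -1, -7 → best response Normal.
Alex against Thorough: payoffs 6, -8, -9 → best response Normal.
Bailey against Normal: payoffs 3, 4, 0 → best response Normal.
Bailey against Thorough: payoffs 7, 3, 1 → best response Light.
Bailey against Deep: payoffs 6, -5, -3 → best response Light.
Mutual best responses: (Normal, Normal); (Thorough, Light).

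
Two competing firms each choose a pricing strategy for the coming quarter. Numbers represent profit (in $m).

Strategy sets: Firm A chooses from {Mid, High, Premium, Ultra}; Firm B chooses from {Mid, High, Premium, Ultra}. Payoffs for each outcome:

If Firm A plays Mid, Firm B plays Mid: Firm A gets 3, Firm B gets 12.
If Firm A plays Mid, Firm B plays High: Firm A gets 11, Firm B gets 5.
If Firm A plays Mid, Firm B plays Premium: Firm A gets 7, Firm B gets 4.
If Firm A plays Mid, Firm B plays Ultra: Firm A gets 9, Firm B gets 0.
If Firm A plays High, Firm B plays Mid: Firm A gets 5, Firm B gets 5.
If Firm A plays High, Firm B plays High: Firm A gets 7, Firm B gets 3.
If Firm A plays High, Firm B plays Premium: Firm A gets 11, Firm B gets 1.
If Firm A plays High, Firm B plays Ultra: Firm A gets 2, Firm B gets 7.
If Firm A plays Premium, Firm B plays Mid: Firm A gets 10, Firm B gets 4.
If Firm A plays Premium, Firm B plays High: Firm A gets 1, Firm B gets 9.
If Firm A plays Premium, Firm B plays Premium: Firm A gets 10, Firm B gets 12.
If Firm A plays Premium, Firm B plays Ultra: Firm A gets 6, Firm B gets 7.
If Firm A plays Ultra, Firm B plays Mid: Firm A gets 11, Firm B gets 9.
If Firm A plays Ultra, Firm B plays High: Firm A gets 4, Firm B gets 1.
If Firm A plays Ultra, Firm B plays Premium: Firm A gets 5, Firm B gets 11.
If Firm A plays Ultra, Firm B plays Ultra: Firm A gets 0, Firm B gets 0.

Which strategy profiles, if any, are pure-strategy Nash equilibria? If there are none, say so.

(Mid, Mid): Firm A can switch to High (3 → 5). Not NE.
(Mid, High): Firm B can switch to Mid (5 → 12). Not NE.
(Mid, Premium): Firm A can switch to High (7 → 11). Not NE.
(Mid, Ultra): Firm B can switch to Mid (0 → 12). Not NE.
(High, Mid): Firm A can switch to Premium (5 → 10). Not NE.
(High, High): Firm A can switch to Mid (7 → 11). Not NE.
(The remaining 10 profiles each have a profitable deviation by the same check.)

No pure-strategy Nash equilibrium.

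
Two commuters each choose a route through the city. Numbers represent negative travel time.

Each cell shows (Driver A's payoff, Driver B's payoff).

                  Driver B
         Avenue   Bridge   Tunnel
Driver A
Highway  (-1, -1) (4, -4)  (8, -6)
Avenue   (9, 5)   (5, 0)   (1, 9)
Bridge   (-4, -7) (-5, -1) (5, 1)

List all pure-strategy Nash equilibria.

(Highway, Avenue): Driver A can switch to Avenue (-1 → 9). Not NE.
(Highway, Bridge): Driver A can switch to Avenue (4 → 5). Not NE.
(Highway, Tunnel): Driver B can switch to Avenue (-6 → -1). Not NE.
(Avenue, Avenue): Driver B can switch to Tunnel (5 → 9). Not NE.
(Avenue, Bridge): Driver B can switch to Avenue (0 → 5). Not NE.
(Avenue, Tunnel): Driver A can switch to Highway (1 → 8). Not NE.
(The remaining 3 profiles each have a profitable deviation by the same check.)

This game has no pure Nash equilibrium.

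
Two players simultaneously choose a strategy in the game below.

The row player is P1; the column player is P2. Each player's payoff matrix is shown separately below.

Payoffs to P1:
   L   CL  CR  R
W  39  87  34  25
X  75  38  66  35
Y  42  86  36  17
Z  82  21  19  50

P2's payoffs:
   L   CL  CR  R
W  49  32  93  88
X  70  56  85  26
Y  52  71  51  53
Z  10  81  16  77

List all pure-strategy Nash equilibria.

(X, CR)

Check each profile: it is a Nash equilibrium iff no player can strictly gain by switching unilaterally.
(W, L): P1 can switch to X (39 → 75). Not NE.
(W, CL): P2 can switch to L (32 → 49). Not NE.
(W, CR): P1 can switch to X (34 → 66). Not NE.
(W, R): P1 can switch to X (25 → 35). Not NE.
(X, L): P1 can switch to Z (75 → 82). Not NE.
(X, CL): P1 can switch to W (38 → 87). Not NE.
(X, CR): P1 gets 66, best alternative 36; P2 gets 85, best alternative 70. No profitable deviation — NE.
(X, R): P1 can switch to Z (35 → 50). Not NE.
(Y, L): P1 can switch to X (42 → 75). Not NE.
(Y, CL): P1 can switch to W (86 → 87). Not NE.
(Y, CR): P1 can switch to X (36 → 66). Not NE.
(Y, R): P1 can switch to W (17 → 25). Not NE.
(Z, L): P2 can switch to CL (10 → 81). Not NE.
(The remaining 3 profiles each have a profitable deviation by the same check.)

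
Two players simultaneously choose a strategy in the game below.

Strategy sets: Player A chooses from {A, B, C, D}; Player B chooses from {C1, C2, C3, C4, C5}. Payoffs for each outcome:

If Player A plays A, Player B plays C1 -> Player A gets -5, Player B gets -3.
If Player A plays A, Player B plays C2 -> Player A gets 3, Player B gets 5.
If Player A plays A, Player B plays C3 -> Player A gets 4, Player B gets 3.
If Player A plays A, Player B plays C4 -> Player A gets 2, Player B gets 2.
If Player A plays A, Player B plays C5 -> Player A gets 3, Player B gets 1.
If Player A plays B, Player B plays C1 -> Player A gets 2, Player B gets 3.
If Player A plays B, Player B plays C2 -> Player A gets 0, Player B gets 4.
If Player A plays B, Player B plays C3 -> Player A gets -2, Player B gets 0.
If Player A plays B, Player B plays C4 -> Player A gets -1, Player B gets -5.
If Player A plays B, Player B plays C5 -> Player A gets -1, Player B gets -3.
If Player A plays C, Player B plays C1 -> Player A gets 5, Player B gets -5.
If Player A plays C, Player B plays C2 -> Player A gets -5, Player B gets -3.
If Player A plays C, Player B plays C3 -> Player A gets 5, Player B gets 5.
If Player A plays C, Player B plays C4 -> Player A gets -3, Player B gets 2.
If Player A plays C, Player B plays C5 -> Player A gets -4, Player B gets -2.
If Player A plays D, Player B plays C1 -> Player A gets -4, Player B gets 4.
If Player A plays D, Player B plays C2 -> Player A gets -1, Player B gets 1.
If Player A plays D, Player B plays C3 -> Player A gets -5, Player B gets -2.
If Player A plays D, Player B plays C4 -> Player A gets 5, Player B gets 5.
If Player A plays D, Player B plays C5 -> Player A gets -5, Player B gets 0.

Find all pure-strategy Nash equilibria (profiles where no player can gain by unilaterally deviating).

Pure-strategy Nash equilibria: (A, C2), (C, C3), (D, C4)

Check each profile: it is a Nash equilibrium iff no player can strictly gain by switching unilaterally.
(A, C1): Player A can switch to B (-5 → 2). Not NE.
(A, C2): Player A gets 3, best alternative 0; Player B gets 5, best alternative 3. No profitable deviation — NE.
(A, C3): Player A can switch to C (4 → 5). Not NE.
(A, C4): Player A can switch to D (2 → 5). Not NE.
(A, C5): Player B can switch to C2 (1 → 5). Not NE.
(B, C1): Player A can switch to C (2 → 5). Not NE.
(B, C2): Player A can switch to A (0 → 3). Not NE.
(B, C3): Player A can switch to A (-2 → 4). Not NE.
(B, C4): Player A can switch to A (-1 → 2). Not NE.
(C, C3): Player A gets 5, best alternative 4; Player B gets 5, best alternative 2. No profitable deviation — NE.
(D, C4): Player A gets 5, best alternative 2; Player B gets 5, best alternative 4. No profitable deviation — NE.
(The remaining 9 profiles each have a profitable deviation by the same check.)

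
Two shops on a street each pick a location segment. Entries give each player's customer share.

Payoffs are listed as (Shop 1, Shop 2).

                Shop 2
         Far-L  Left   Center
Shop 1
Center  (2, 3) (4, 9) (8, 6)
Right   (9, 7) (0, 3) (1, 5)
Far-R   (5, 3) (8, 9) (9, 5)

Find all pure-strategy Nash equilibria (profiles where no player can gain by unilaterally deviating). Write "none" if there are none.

Shop 1 against Far-L: payoffs 2, 9, 5 → best response Right.
Shop 1 against Left: payoffs 4, 0, 8 → best response Far-R.
Shop 1 against Center: payoffs 8, 1, 9 → best response Far-R.
Shop 2 against Center: payoffs 3, 9, 6 → best response Left.
Shop 2 against Right: payoffs 7, 3, 5 → best response Far-L.
Shop 2 against Far-R: payoffs 3, 9, 5 → best response Left.
Mutual best responses: (Right, Far-L); (Far-R, Left).

The pure Nash equilibria are (Right, Far-L), (Far-R, Left).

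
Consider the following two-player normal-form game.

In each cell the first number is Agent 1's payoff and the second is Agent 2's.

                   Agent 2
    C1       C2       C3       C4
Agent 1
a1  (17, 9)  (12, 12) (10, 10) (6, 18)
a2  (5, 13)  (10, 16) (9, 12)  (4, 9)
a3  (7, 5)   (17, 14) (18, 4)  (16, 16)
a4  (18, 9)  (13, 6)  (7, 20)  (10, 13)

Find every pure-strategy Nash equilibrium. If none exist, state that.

Pure NE: (a3, C4)

Agent 1 against C1: payoffs 17, 5, 7, 18 → best response a4.
Agent 1 against C2: payoffs 12, 10, 17, 13 → best response a3.
Agent 1 against C3: payoffs 10, 9, 18, 7 → best response a3.
Agent 1 against C4: payoffs 6, 4, 16, 10 → best response a3.
Agent 2 against a1: payoffs 9, 12, 10, 18 → best response C4.
Agent 2 against a2: payoffs 13, 16, 12, 9 → best response C2.
Agent 2 against a3: payoffs 5, 14, 4, 16 → best response C4.
Agent 2 against a4: payoffs 9, 6, 20, 13 → best response C3.
Mutual best responses: (a3, C4).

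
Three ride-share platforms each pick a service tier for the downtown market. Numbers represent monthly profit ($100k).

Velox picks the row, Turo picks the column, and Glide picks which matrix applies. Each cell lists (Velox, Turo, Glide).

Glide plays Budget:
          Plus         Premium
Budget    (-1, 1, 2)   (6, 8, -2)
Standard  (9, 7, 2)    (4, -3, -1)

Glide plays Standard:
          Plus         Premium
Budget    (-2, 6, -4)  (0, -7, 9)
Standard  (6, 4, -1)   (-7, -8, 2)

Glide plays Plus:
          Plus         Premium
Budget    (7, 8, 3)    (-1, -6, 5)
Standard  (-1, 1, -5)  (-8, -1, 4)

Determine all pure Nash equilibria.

Pure-strategy Nash equilibria: (Budget, Plus, Plus) and (Standard, Plus, Budget)

Check each profile: it is a Nash equilibrium iff no player can strictly gain by switching unilaterally.
(Budget, Plus, Budget): Velox can switch to Standard (-1 → 9). Not NE.
(Budget, Plus, Standard): Velox can switch to Standard (-2 → 6). Not NE.
(Budget, Plus, Plus): Velox gets 7, best alternative -1; Turo gets 8, best alternative -6; Glide gets 3, best alternative 2. No profitable deviation — NE.
(Budget, Premium, Budget): Glide can switch to Standard (-2 → 9). Not NE.
(Budget, Premium, Standard): Turo can switch to Plus (-7 → 6). Not NE.
(Budget, Premium, Plus): Turo can switch to Plus (-6 → 8). Not NE.
(Standard, Plus, Budget): Velox gets 9, best alternative -1; Turo gets 7, best alternative -3; Glide gets 2, best alternative -1. No profitable deviation — NE.
(Standard, Plus, Standard): Glide can switch to Budget (-1 → 2). Not NE.
(The remaining 4 profiles each have a profitable deviation by the same check.)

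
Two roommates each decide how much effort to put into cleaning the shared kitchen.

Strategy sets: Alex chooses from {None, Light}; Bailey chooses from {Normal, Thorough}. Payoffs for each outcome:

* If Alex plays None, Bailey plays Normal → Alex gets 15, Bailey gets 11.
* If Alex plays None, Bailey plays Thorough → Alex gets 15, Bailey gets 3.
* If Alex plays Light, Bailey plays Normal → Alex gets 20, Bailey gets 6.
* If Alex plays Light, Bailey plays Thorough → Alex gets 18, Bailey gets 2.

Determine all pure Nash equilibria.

(None, Normal): Alex can switch to Light (15 → 20). Not NE.
(None, Thorough): Alex can switch to Light (15 → 18). Not NE.
(Light, Normal): Alex gets 20, best alternative 15; Bailey gets 6, best alternative 2. No profitable deviation — NE.
(Light, Thorough): Bailey can switch to Normal (2 → 6). Not NE.

Pure NE: (Light, Normal)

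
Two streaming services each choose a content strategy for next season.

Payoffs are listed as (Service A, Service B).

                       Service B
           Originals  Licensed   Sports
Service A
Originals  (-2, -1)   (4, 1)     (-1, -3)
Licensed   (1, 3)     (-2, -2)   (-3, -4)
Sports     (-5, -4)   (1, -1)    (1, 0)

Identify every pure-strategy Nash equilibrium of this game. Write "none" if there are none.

Pure-strategy Nash equilibria: (Originals, Licensed), (Licensed, Originals), (Sports, Sports)

Check each profile: it is a Nash equilibrium iff no player can strictly gain by switching unilaterally.
(Originals, Originals): Service A can switch to Licensed (-2 → 1). Not NE.
(Originals, Licensed): Service A gets 4, best alternative 1; Service B gets 1, best alternative -1. No profitable deviation — NE.
(Originals, Sports): Service A can switch to Sports (-1 → 1). Not NE.
(Licensed, Originals): Service A gets 1, best alternative -2; Service B gets 3, best alternative -2. No profitable deviation — NE.
(Licensed, Licensed): Service A can switch to Originals (-2 → 4). Not NE.
(Licensed, Sports): Service A can switch to Originals (-3 → -1). Not NE.
(Sports, Originals): Service A can switch to Originals (-5 → -2). Not NE.
(Sports, Licensed): Service A can switch to Originals (1 → 4). Not NE.
(Sports, Sports): Service A gets 1, best alternative -1; Service B gets 0, best alternative -1. No profitable deviation — NE.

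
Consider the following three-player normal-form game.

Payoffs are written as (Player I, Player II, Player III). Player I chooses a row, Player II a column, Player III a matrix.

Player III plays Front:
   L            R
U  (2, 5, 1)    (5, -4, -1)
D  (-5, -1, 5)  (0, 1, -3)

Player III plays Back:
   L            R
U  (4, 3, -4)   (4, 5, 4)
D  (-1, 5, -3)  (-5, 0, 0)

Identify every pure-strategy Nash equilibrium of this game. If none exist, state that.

The pure Nash equilibria are (U, L, Front), (U, R, Back).

(U, L, Front): Player I gets 2, best alternative -5; Player II gets 5, best alternative -4; Player III gets 1, best alternative -4. No profitable deviation — NE.
(U, L, Back): Player II can switch to R (3 → 5). Not NE.
(U, R, Front): Player II can switch to L (-4 → 5). Not NE.
(U, R, Back): Player I gets 4, best alternative -5; Player II gets 5, best alternative 3; Player III gets 4, best alternative -1. No profitable deviation — NE.
(D, L, Front): Player I can switch to U (-5 → 2). Not NE.
(D, L, Back): Player I can switch to U (-1 → 4). Not NE.
(D, R, Front): Player I can switch to U (0 → 5). Not NE.
(D, R, Back): Player I can switch to U (-5 → 4). Not NE.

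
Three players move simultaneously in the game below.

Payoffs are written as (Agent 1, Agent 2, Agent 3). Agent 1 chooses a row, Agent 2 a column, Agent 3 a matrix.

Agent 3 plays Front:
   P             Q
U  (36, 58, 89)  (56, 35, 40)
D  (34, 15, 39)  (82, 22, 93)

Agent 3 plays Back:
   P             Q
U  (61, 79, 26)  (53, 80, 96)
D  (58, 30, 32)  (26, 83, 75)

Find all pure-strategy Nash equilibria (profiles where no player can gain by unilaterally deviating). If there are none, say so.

The pure Nash equilibria are (U, P, Front), (U, Q, Back), (D, Q, Front).

For each strategy profile, look for a profitable unilateral deviation.
(U, P, Front): Agent 1 gets 36, best alternative 34; Agent 2 gets 58, best alternative 35; Agent 3 gets 89, best alternative 26. No profitable deviation — NE.
(U, P, Back): Agent 2 can switch to Q (79 → 80). Not NE.
(U, Q, Front): Agent 1 can switch to D (56 → 82). Not NE.
(U, Q, Back): Agent 1 gets 53, best alternative 26; Agent 2 gets 80, best alternative 79; Agent 3 gets 96, best alternative 40. No profitable deviation — NE.
(D, P, Front): Agent 1 can switch to U (34 → 36). Not NE.
(D, P, Back): Agent 1 can switch to U (58 → 61). Not NE.
(D, Q, Front): Agent 1 gets 82, best alternative 56; Agent 2 gets 22, best alternative 15; Agent 3 gets 93, best alternative 75. No profitable deviation — NE.
(D, Q, Back): Agent 1 can switch to U (26 → 53). Not NE.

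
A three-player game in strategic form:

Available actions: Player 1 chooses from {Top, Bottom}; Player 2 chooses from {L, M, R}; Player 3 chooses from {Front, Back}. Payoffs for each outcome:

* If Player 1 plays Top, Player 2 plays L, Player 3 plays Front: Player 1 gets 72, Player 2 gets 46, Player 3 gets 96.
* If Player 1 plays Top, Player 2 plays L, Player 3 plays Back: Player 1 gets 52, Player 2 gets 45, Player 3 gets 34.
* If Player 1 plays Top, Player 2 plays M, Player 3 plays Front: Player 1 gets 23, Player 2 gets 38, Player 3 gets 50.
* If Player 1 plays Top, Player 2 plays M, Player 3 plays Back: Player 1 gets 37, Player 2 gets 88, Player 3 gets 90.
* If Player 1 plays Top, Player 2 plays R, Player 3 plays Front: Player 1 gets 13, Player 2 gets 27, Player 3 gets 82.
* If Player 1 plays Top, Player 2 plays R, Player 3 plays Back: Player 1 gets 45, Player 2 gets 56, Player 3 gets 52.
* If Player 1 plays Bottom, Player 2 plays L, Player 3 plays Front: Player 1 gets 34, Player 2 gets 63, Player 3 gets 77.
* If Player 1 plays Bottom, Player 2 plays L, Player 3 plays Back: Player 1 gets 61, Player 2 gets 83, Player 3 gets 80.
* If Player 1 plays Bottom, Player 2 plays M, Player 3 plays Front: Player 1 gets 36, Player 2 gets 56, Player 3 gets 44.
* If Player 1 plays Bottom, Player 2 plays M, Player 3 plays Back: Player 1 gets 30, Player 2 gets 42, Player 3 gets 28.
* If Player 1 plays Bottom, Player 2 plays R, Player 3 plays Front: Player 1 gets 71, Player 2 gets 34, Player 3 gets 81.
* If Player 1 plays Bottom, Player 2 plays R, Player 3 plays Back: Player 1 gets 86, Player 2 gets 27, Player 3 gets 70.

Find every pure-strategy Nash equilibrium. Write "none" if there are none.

Pure-strategy Nash equilibria: (Top, L, Front); (Top, M, Back); (Bottom, L, Back)

Player 1 against (L, Front): payoffs 72, 34 → best response Top.
Player 1 against (L, Back): payoffs 52, 61 → best response Bottom.
Player 1 against (M, Front): payoffs 23, 36 → best response Bottom.
Player 1 against (M, Back): payoffs 37, 30 → best response Top.
Player 1 against (R, Front): payoffs 13, 71 → best response Bottom.
Player 1 against (R, Back): payoffs 45, 86 → best response Bottom.
Player 2 against (Top, Front): payoffs 46, 38, 27 → best response L.
Player 2 against (Top, Back): payoffs 45, 88, 56 → best response M.
Player 2 against (Bottom, Front): payoffs 63, 56, 34 → best response L.
Player 2 against (Bottom, Back): payoffs 83, 42, 27 → best response L.
Player 3 against (Top, L): payoffs 96, 34 → best response Front.
Player 3 against (Top, M): payoffs 50, 90 → best response Back.
Player 3 against (Top, R): payoffs 82, 52 → best response Front.
Player 3 against (Bottom, L): payoffs 77, 80 → best response Back.
Player 3 against (Bottom, M): payoffs 44, 28 → best response Front.
Player 3 against (Bottom, R): payoffs 81, 70 → best response Front.
Mutual best responses: (Top, L, Front); (Top, M, Back); (Bottom, L, Back).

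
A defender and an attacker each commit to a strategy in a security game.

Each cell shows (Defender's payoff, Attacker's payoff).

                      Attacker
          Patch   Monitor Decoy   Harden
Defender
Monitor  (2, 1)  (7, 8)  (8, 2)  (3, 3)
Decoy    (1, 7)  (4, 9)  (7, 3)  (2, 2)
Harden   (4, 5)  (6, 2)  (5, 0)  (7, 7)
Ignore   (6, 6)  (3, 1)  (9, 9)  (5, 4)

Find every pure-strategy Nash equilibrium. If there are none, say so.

The pure Nash equilibria are (Monitor, Monitor), (Harden, Harden), (Ignore, Decoy).

(Monitor, Patch): Defender can switch to Harden (2 → 4). Not NE.
(Monitor, Monitor): Defender gets 7, best alternative 6; Attacker gets 8, best alternative 3. No profitable deviation — NE.
(Monitor, Decoy): Defender can switch to Ignore (8 → 9). Not NE.
(Monitor, Harden): Defender can switch to Harden (3 → 7). Not NE.
(Decoy, Patch): Defender can switch to Monitor (1 → 2). Not NE.
(Decoy, Monitor): Defender can switch to Monitor (4 → 7). Not NE.
(Decoy, Decoy): Defender can switch to Monitor (7 → 8). Not NE.
(Decoy, Harden): Defender can switch to Monitor (2 → 3). Not NE.
(Harden, Patch): Defender can switch to Ignore (4 → 6). Not NE.
(Harden, Monitor): Defender can switch to Monitor (6 → 7). Not NE.
(Harden, Decoy): Defender can switch to Monitor (5 → 8). Not NE.
(Harden, Harden): Defender gets 7, best alternative 5; Attacker gets 7, best alternative 5. No profitable deviation — NE.
(Ignore, Patch): Attacker can switch to Decoy (6 → 9). Not NE.
(Ignore, Monitor): Defender can switch to Monitor (3 → 7). Not NE.
(Ignore, Decoy): Defender gets 9, best alternative 8; Attacker gets 9, best alternative 6. No profitable deviation — NE.
(The remaining 1 profile has a profitable deviation by the same check.)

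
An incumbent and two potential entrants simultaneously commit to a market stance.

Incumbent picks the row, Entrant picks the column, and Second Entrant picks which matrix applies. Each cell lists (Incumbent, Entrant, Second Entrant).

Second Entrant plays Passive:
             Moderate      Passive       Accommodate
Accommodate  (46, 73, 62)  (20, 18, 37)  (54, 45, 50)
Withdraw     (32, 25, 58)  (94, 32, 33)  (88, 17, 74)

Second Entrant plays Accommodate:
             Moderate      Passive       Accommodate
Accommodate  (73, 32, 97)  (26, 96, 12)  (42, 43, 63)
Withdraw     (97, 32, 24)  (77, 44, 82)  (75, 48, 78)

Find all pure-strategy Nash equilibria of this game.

Mark each player's best response to every combination of opponents' strategies; a profile where every player is best-responding is a pure Nash equilibrium.
Incumbent against (Moderate, Passive): payoffs 46, 32 → best response Accommodate.
Incumbent against (Moderate, Accommodate): payoffs 73, 97 → best response Withdraw.
Incumbent against (Passive, Passive): payoffs 20, 94 → best response Withdraw.
Incumbent against (Passive, Accommodate): payoffs 26, 77 → best response Withdraw.
Incumbent against (Accommodate, Passive): payoffs 54, 88 → best response Withdraw.
Incumbent against (Accommodate, Accommodate): payoffs 42, 75 → best response Withdraw.
Entrant against (Accommodate, Passive): payoffs 73, 18, 45 → best response Moderate.
Entrant against (Accommodate, Accommodate): payoffs 32, 96, 43 → best response Passive.
Entrant against (Withdraw, Passive): payoffs 25, 32, 17 → best response Passive.
Entrant against (Withdraw, Accommodate): payoffs 32, 44, 48 → best response Accommodate.
Second Entrant against (Accommodate, Moderate): payoffs 62, 97 → best response Accommodate.
Second Entrant against (Accommodate, Passive): payoffs 37, 12 → best response Passive.
Second Entrant against (Accommodate, Accommodate): payoffs 50, 63 → best response Accommodate.
Second Entrant against (Withdraw, Moderate): payoffs 58, 24 → best response Passive.
Second Entrant against (Withdraw, Passive): payoffs 33, 82 → best response Accommodate.
Second Entrant against (Withdraw, Accommodate): payoffs 74, 78 → best response Accommodate.
Mutual best responses: (Withdraw, Accommodate, Accommodate).

(Withdraw, Accommodate, Accommodate)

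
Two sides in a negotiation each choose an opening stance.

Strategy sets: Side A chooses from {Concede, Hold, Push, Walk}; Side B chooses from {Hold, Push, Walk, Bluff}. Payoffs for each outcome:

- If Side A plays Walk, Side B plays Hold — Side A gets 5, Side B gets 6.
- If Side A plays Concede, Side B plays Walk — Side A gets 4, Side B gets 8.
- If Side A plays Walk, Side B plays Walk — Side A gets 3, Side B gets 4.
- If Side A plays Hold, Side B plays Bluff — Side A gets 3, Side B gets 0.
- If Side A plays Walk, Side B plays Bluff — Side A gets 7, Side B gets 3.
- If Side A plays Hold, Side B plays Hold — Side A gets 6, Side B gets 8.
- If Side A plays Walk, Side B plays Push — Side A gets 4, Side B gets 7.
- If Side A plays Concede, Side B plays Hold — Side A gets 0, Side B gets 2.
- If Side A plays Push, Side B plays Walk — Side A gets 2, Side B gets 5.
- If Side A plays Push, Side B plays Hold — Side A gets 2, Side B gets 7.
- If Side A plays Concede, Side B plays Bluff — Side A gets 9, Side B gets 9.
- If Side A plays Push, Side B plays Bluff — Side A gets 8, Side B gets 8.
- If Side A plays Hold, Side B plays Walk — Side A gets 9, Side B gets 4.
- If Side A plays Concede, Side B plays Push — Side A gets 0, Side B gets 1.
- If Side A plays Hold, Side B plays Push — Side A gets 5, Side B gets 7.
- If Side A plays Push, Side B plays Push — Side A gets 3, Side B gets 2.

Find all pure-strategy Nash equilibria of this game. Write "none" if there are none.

(Concede, Bluff) and (Hold, Hold)

Mark each player's best response to every combination of opponents' strategies; a profile where every player is best-responding is a pure Nash equilibrium.
Side A against Hold: payoffs 0, 6, 2, 5 → best response Hold.
Side A against Push: payoffs 0, 5, 3, 4 → best response Hold.
Side A against Walk: payoffs 4, 9, 2, 3 → best response Hold.
Side A against Bluff: payoffs 9, 3, 8, 7 → best response Concede.
Side B against Concede: payoffs 2, 1, 8, 9 → best response Bluff.
Side B against Hold: payoffs 8, 7, 4, 0 → best response Hold.
Side B against Push: payoffs 7, 2, 5, 8 → best response Bluff.
Side B against Walk: payoffs 6, 7, 4, 3 → best response Push.
Mutual best responses: (Concede, Bluff); (Hold, Hold).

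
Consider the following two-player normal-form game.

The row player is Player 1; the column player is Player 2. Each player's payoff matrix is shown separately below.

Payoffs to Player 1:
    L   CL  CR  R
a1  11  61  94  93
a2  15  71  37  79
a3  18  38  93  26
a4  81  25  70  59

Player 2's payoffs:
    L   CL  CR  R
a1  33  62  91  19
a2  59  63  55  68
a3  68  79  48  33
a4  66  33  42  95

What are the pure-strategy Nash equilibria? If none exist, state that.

The unique pure-strategy Nash equilibrium is (a1, CR).

(a1, L): Player 1 can switch to a2 (11 → 15). Not NE.
(a1, CL): Player 1 can switch to a2 (61 → 71). Not NE.
(a1, CR): Player 1 gets 94, best alternative 93; Player 2 gets 91, best alternative 62. No profitable deviation — NE.
(a1, R): Player 2 can switch to L (19 → 33). Not NE.
(a2, L): Player 1 can switch to a3 (15 → 18). Not NE.
(a2, CL): Player 2 can switch to R (63 → 68). Not NE.
(a2, CR): Player 1 can switch to a1 (37 → 94). Not NE.
(a2, R): Player 1 can switch to a1 (79 → 93). Not NE.
(a3, L): Player 1 can switch to a4 (18 → 81). Not NE.
(The remaining 7 profiles each have a profitable deviation by the same check.)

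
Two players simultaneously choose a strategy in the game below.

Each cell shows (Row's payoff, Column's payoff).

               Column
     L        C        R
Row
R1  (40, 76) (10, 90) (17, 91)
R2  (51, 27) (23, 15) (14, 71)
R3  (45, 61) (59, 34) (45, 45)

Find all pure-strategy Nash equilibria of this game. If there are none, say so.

none

For each strategy profile, look for a profitable unilateral deviation.
(R1, L): Row can switch to R2 (40 → 51). Not NE.
(R1, C): Row can switch to R2 (10 → 23). Not NE.
(R1, R): Row can switch to R3 (17 → 45). Not NE.
(R2, L): Column can switch to R (27 → 71). Not NE.
(R2, C): Row can switch to R3 (23 → 59). Not NE.
(R2, R): Row can switch to R1 (14 → 17). Not NE.
(R3, L): Row can switch to R2 (45 → 51). Not NE.
(R3, C): Column can switch to L (34 → 61). Not NE.
(R3, R): Column can switch to L (45 → 61). Not NE.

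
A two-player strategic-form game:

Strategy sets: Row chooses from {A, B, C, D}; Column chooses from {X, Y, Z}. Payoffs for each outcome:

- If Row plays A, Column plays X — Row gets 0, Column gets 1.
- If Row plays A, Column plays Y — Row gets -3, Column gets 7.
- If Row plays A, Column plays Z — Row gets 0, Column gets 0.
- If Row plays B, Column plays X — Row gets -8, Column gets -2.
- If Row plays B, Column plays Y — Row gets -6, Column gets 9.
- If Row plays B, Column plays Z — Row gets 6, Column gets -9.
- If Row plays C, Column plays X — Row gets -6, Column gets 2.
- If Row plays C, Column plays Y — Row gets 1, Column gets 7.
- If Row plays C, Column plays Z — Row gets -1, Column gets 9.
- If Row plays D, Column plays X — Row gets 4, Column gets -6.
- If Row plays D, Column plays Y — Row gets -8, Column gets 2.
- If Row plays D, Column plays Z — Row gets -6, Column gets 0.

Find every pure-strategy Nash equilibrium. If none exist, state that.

(A, X): Row can switch to D (0 → 4). Not NE.
(A, Y): Row can switch to C (-3 → 1). Not NE.
(A, Z): Row can switch to B (0 → 6). Not NE.
(B, X): Row can switch to A (-8 → 0). Not NE.
(B, Y): Row can switch to A (-6 → -3). Not NE.
(B, Z): Column can switch to X (-9 → -2). Not NE.
(C, X): Row can switch to A (-6 → 0). Not NE.
(C, Y): Column can switch to Z (7 → 9). Not NE.
(C, Z): Row can switch to A (-1 → 0). Not NE.
(D, X): Column can switch to Y (-6 → 2). Not NE.
(D, Y): Row can switch to A (-8 → -3). Not NE.
(D, Z): Row can switch to A (-6 → 0). Not NE.

There is no pure-strategy Nash equilibrium.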